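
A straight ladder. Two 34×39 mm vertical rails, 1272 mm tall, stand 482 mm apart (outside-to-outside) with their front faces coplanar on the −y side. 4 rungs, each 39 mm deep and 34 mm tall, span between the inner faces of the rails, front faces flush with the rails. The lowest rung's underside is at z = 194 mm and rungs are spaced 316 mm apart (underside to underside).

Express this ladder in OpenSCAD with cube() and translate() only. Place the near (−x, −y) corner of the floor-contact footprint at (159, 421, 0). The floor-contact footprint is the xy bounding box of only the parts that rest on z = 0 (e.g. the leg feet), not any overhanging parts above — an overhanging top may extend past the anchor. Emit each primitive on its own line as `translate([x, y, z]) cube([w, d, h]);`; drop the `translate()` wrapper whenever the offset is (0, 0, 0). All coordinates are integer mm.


// rung span = 482 - 2*34 = 414
// rung[k] z = 194 + k*316
translate([159, 421, 0]) cube([34, 39, 1272]);
translate([607, 421, 0]) cube([34, 39, 1272]);
translate([193, 421, 194]) cube([414, 39, 34]);
translate([193, 421, 510]) cube([414, 39, 34]);
translate([193, 421, 826]) cube([414, 39, 34]);
translate([193, 421, 1142]) cube([414, 39, 34]);


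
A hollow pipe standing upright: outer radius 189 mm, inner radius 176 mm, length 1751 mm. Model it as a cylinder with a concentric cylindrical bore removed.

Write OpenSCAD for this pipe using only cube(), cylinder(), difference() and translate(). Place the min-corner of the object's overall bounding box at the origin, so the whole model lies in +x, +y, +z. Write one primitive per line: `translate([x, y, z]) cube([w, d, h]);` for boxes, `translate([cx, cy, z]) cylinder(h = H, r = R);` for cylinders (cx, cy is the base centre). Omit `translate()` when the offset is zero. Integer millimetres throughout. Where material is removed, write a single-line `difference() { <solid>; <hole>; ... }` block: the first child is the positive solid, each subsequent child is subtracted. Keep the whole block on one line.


difference() { translate([189, 189, 0]) cylinder(h = 1751, r = 189); translate([189, 189, 0]) cylinder(h = 1751, r = 176); }


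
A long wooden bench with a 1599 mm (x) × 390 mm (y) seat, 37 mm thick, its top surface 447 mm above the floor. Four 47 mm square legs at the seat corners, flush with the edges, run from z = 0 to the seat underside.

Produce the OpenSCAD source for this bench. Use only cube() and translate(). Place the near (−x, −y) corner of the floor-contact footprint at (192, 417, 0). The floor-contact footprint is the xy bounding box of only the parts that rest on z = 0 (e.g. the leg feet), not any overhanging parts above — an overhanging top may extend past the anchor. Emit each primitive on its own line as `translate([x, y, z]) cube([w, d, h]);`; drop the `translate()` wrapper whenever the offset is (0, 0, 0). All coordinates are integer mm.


// leg_h = 447 − 37 = 410
translate([192, 417, 410]) cube([1599, 390, 37]);
translate([192, 417, 0]) cube([47, 47, 410]);
translate([192, 760, 0]) cube([47, 47, 410]);
translate([1744, 417, 0]) cube([47, 47, 410]);
translate([1744, 760, 0]) cube([47, 47, 410]);


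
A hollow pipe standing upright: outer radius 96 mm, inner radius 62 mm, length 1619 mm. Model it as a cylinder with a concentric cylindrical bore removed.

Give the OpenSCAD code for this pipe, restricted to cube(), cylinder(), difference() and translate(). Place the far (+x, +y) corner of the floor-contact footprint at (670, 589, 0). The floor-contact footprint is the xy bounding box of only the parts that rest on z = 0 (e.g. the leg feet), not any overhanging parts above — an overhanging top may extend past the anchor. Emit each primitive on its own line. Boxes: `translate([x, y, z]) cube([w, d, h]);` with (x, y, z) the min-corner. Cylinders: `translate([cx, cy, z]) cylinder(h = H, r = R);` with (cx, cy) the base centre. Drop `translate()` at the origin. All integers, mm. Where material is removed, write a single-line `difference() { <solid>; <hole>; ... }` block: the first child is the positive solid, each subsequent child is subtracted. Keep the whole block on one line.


difference() { translate([574, 493, 0]) cylinder(h = 1619, r = 96); translate([574, 493, 0]) cylinder(h = 1619, r = 62); }


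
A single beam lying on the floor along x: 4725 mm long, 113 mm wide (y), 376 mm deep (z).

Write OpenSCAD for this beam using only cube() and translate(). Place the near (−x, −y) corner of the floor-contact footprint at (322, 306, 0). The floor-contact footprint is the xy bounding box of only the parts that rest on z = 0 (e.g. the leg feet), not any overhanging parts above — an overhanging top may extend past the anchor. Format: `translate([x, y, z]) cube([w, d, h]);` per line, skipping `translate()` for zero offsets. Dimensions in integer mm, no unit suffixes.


translate([322, 306, 0]) cube([4725, 113, 376]);


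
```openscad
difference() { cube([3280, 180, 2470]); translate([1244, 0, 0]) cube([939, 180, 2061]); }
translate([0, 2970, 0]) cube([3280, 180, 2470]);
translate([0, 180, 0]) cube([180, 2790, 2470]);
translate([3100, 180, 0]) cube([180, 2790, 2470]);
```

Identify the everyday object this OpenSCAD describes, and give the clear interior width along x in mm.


A single room. The interior width is 2920 mm.

Four walls enclosing a rectangle with a door in the front wall — a room. Outside width 3280 minus two 180 mm walls gives 2920 mm.


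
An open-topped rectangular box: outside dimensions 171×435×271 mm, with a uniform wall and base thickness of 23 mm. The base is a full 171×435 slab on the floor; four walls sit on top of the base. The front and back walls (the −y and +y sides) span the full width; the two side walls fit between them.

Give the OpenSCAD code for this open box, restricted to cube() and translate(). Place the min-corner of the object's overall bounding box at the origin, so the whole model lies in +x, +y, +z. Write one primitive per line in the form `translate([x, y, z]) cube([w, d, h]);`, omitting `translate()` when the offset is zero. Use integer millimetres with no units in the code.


cube([171, 435, 23]);
translate([0, 0, 23]) cube([171, 23, 248]);
translate([0, 412, 23]) cube([171, 23, 248]);
translate([0, 23, 23]) cube([23, 389, 248]);
translate([148, 23, 23]) cube([23, 389, 248]);


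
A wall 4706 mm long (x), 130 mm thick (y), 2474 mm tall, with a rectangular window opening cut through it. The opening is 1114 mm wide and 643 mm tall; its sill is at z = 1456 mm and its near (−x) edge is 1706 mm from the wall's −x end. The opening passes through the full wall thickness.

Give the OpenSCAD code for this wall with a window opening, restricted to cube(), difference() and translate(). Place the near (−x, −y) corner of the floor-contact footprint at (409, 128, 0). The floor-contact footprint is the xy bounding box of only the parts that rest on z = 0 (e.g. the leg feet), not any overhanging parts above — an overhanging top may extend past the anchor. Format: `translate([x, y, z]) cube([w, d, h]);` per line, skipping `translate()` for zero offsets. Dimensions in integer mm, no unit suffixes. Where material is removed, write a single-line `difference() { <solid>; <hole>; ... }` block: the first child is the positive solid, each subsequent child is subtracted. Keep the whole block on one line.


difference() { translate([409, 128, 0]) cube([4706, 130, 2474]); translate([2115, 128, 1456]) cube([1114, 130, 643]); }


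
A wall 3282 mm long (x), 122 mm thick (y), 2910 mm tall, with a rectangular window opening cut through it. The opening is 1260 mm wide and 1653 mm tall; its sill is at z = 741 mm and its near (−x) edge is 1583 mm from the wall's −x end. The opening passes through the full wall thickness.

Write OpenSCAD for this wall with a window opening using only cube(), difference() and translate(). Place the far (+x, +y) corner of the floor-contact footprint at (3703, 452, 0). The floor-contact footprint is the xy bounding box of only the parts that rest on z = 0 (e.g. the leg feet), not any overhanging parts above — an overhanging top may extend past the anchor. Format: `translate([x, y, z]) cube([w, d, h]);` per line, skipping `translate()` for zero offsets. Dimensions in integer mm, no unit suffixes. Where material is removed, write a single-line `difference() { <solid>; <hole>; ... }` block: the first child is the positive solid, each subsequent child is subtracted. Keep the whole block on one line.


difference() { translate([421, 330, 0]) cube([3282, 122, 2910]); translate([2004, 330, 741]) cube([1260, 122, 1653]); }


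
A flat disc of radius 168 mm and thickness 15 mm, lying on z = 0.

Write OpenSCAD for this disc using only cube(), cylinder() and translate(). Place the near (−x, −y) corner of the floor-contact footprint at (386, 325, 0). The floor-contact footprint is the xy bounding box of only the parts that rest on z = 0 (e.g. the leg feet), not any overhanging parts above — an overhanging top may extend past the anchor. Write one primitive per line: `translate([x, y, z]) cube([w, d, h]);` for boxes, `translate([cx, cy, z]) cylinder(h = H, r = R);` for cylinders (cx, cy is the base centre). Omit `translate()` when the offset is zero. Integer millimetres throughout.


translate([554, 493, 0]) cylinder(h = 15, r = 168);


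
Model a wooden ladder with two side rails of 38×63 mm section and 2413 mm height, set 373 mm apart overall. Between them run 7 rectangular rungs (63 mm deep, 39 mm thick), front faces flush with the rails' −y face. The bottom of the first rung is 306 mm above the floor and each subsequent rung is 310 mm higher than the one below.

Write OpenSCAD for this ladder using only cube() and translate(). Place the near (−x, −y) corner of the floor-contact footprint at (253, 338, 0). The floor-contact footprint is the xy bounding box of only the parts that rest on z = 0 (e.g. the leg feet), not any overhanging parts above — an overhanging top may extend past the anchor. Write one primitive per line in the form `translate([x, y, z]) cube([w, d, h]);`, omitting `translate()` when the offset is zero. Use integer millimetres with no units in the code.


translate([253, 338, 0]) cube([38, 63, 2413]);
translate([588, 338, 0]) cube([38, 63, 2413]);
translate([291, 338, 306]) cube([297, 63, 39]);
translate([291, 338, 616]) cube([297, 63, 39]);
translate([291, 338, 926]) cube([297, 63, 39]);
translate([291, 338, 1236]) cube([297, 63, 39]);
translate([291, 338, 1546]) cube([297, 63, 39]);
translate([291, 338, 1856]) cube([297, 63, 39]);
translate([291, 338, 2166]) cube([297, 63, 39]);


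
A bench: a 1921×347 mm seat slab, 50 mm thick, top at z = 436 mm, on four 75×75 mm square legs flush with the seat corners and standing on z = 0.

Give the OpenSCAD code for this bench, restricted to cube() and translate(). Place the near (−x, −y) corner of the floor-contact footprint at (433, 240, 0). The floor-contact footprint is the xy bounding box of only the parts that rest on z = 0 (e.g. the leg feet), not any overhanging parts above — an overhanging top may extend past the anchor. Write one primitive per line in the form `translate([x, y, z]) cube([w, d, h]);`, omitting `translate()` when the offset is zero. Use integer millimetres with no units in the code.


// leg_h = 436 − 50 = 386
translate([433, 240, 386]) cube([1921, 347, 50]);
translate([433, 240, 0]) cube([75, 75, 386]);
translate([433, 512, 0]) cube([75, 75, 386]);
translate([2279, 240, 0]) cube([75, 75, 386]);
translate([2279, 512, 0]) cube([75, 75, 386]);


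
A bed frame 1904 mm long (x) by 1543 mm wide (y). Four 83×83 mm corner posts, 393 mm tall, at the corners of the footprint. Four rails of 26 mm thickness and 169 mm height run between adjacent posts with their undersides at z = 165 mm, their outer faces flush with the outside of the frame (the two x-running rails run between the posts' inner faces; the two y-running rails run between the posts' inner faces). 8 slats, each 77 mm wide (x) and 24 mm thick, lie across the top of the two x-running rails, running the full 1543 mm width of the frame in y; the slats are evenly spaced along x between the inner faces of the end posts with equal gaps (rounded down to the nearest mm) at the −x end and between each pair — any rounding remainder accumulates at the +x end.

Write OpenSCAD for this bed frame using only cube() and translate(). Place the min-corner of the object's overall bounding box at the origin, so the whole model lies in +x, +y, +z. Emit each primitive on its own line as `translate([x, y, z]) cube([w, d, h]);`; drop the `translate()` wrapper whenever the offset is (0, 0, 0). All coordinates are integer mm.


cube([83, 83, 393]);
translate([0, 1460, 0]) cube([83, 83, 393]);
translate([1821, 0, 0]) cube([83, 83, 393]);
translate([1821, 1460, 0]) cube([83, 83, 393]);
translate([83, 0, 165]) cube([1738, 26, 169]);
translate([83, 1517, 165]) cube([1738, 26, 169]);
translate([0, 83, 165]) cube([26, 1377, 169]);
translate([1878, 83, 165]) cube([26, 1377, 169]);
translate([207, 0, 334]) cube([77, 1543, 24]);
translate([408, 0, 334]) cube([77, 1543, 24]);
translate([609, 0, 334]) cube([77, 1543, 24]);
translate([810, 0, 334]) cube([77, 1543, 24]);
translate([1011, 0, 334]) cube([77, 1543, 24]);
translate([1212, 0, 334]) cube([77, 1543, 24]);
translate([1413, 0, 334]) cube([77, 1543, 24]);
translate([1614, 0, 334]) cube([77, 1543, 24]);


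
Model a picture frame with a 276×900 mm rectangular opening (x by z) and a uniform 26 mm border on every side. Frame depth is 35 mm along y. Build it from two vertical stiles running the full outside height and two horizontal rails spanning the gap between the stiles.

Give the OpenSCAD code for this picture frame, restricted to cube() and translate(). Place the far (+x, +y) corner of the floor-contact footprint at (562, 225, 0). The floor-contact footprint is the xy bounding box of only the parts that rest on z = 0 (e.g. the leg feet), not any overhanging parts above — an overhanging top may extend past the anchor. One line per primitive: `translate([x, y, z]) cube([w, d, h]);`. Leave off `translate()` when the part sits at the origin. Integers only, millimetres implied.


translate([234, 190, 0]) cube([26, 35, 952]);
translate([536, 190, 0]) cube([26, 35, 952]);
translate([260, 190, 0]) cube([276, 35, 26]);
translate([260, 190, 926]) cube([276, 35, 26]);


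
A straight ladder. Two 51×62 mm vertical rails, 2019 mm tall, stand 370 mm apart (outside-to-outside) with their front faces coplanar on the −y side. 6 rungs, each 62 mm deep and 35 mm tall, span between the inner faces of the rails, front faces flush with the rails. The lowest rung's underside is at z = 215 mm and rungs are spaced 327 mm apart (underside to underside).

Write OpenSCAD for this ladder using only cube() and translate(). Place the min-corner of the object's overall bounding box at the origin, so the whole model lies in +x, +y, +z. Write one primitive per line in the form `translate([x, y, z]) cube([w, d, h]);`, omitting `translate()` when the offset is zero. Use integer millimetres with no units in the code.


// rung span = 370 - 2*51 = 268
// rung[k] z = 215 + k*327
cube([51, 62, 2019]);
translate([319, 0, 0]) cube([51, 62, 2019]);
translate([51, 0, 215]) cube([268, 62, 35]);
translate([51, 0, 542]) cube([268, 62, 35]);
translate([51, 0, 869]) cube([268, 62, 35]);
translate([51, 0, 1196]) cube([268, 62, 35]);
translate([51, 0, 1523]) cube([268, 62, 35]);
translate([51, 0, 1850]) cube([268, 62, 35]);


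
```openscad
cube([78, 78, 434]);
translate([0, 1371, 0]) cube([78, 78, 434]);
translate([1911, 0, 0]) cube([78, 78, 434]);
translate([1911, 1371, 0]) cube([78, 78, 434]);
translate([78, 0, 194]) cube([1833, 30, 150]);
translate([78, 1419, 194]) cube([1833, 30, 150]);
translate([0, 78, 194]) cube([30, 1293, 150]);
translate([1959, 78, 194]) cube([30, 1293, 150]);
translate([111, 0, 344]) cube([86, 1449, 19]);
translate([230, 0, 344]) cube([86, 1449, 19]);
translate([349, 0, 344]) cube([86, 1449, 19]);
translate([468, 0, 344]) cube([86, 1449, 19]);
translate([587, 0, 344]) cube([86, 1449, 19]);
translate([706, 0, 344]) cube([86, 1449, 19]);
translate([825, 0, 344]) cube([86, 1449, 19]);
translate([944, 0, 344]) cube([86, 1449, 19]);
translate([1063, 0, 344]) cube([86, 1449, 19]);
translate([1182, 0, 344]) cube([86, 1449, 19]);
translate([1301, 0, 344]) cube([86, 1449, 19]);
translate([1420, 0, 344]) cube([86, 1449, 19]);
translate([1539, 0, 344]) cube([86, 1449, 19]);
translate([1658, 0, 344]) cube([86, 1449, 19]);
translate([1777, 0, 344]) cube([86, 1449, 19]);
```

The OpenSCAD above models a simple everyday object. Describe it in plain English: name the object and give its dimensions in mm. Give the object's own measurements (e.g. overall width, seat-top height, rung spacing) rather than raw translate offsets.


A bed frame 1989 mm long (x) by 1449 mm wide (y). Four 78×78 mm corner posts, 434 mm tall, at the corners of the footprint. Four rails of 30 mm thickness and 150 mm height run between adjacent posts with their undersides at z = 194 mm, their outer faces flush with the outside of the frame (the two x-running rails run between the posts' inner faces; the two y-running rails run between the posts' inner faces). 15 slats, each 86 mm wide (x) and 19 mm thick, lie across the top of the two x-running rails, running the full 1449 mm width of the frame in y; along x they sit between the end posts with a 33 mm gap after the −x posts and between neighbouring slats, leaving 48 mm before the +x posts.


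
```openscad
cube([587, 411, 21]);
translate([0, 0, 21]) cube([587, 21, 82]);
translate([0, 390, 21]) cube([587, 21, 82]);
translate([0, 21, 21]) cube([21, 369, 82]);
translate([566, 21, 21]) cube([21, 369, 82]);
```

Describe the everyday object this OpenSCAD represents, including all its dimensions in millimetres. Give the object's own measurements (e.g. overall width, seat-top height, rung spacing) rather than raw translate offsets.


An open-topped rectangular box: outside dimensions 587×411×103 mm, with a uniform wall and base thickness of 21 mm. The base is a full 587×411 slab on the floor; four walls sit on top of the base. The front and back walls (the −y and +y sides) span the full width; the two side walls fit between them.


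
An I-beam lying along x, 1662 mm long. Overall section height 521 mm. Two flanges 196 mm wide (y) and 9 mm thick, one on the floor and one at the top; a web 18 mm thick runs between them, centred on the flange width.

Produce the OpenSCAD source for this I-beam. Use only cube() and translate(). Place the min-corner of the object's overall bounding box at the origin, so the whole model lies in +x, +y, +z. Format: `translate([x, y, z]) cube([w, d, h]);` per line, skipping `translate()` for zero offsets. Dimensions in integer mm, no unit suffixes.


cube([1662, 196, 9]);
translate([0, 89, 9]) cube([1662, 18, 503]);
translate([0, 0, 512]) cube([1662, 196, 9]);


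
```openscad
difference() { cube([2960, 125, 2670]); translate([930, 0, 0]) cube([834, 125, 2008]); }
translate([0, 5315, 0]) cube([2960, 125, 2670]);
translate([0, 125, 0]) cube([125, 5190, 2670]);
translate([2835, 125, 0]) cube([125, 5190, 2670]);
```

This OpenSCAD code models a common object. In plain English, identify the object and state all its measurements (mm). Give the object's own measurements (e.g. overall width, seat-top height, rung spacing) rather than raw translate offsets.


A single room: four walls, each 2670 mm tall and 125 mm thick, enclosing an outside footprint 2960×5440 mm (x × y), no floor or roof. The front and back walls (−y and +y sides) run the full x-width; the side walls fit between their inner faces. A door opening 834 mm wide and 2008 mm tall is cut through the front wall from the floor up, its −x edge 930 mm from the wall's −x end.


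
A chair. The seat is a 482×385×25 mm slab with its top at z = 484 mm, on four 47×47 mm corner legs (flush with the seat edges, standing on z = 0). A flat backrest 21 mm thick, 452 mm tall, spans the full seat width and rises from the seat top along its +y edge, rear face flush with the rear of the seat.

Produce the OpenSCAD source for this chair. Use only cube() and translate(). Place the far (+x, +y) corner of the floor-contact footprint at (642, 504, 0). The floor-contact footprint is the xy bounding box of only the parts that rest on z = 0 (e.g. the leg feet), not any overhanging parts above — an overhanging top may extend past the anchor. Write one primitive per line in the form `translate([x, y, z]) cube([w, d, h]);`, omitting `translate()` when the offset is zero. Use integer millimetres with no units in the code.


translate([160, 119, 459]) cube([482, 385, 25]);
translate([160, 119, 0]) cube([47, 47, 459]);
translate([595, 119, 0]) cube([47, 47, 459]);
translate([160, 457, 0]) cube([47, 47, 459]);
translate([595, 457, 0]) cube([47, 47, 459]);
translate([160, 483, 484]) cube([482, 21, 452]);


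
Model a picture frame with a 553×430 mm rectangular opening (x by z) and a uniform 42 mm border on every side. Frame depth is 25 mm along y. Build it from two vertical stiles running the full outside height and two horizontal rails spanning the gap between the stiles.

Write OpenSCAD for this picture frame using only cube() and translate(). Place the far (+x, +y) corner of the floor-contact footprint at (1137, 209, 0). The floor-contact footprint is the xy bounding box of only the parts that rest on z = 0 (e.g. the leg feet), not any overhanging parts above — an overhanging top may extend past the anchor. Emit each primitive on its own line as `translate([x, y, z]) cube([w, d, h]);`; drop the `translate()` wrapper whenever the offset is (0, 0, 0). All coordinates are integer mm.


translate([500, 184, 0]) cube([42, 25, 514]);
translate([1095, 184, 0]) cube([42, 25, 514]);
translate([542, 184, 0]) cube([553, 25, 42]);
translate([542, 184, 472]) cube([553, 25, 42]);


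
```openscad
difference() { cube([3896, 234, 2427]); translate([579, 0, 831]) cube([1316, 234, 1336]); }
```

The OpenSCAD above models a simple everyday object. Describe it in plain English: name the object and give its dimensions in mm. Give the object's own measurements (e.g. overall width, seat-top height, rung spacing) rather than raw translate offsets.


A wall 3896 mm long (x), 234 mm thick (y), 2427 mm tall, with a rectangular window opening cut through it. The opening is 1316 mm wide and 1336 mm tall; its sill is at z = 831 mm and its near (−x) edge is 579 mm from the wall's −x end. The opening passes through the full wall thickness.


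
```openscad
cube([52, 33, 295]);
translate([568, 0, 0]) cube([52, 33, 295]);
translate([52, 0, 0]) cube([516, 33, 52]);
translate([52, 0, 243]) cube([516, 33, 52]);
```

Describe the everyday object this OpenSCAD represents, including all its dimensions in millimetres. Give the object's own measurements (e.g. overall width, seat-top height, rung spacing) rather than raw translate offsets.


A rectangular picture frame lying in the x–z plane (depth along y). The opening is 516 mm wide (x) by 191 mm tall (z), surrounded by a border 52 mm wide on all four sides. The frame is 33 mm deep and is made of two full-height vertical stiles with two horizontal rails fitted between them.


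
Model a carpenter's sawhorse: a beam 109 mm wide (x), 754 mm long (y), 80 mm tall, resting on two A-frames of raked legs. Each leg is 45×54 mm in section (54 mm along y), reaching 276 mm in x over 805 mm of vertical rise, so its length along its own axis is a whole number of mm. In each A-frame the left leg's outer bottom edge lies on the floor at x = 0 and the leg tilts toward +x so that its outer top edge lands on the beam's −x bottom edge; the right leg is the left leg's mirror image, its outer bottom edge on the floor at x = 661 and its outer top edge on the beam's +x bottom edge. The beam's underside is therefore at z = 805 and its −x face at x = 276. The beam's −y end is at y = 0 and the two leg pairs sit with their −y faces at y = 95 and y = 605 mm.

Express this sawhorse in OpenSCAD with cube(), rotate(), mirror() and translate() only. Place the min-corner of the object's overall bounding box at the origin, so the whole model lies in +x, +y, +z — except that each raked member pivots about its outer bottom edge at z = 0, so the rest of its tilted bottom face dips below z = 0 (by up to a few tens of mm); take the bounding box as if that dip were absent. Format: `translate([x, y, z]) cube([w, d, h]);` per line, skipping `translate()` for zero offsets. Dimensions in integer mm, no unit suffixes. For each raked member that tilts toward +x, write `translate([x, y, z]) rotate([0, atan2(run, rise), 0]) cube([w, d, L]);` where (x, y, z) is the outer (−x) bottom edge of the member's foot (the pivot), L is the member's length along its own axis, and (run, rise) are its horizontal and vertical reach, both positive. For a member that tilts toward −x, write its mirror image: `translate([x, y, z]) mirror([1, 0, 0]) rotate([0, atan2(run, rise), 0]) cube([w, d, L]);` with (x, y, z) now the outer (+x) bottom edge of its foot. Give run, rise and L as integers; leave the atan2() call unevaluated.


translate([276, 0, 805]) cube([109, 754, 80]);
translate([0, 95, 0]) rotate([0, atan2(276, 805), 0]) cube([45, 54, 851]);
translate([661, 95, 0]) mirror([1, 0, 0]) rotate([0, atan2(276, 805), 0]) cube([45, 54, 851]);
translate([0, 605, 0]) rotate([0, atan2(276, 805), 0]) cube([45, 54, 851]);
translate([661, 605, 0]) mirror([1, 0, 0]) rotate([0, atan2(276, 805), 0]) cube([45, 54, 851]);


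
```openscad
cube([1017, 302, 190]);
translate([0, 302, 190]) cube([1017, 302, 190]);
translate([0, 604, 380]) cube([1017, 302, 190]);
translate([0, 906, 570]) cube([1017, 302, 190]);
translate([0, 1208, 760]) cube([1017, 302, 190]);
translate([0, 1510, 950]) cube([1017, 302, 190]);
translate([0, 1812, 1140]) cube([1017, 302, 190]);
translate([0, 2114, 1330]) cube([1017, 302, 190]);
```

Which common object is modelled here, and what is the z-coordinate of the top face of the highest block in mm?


A staircase. The total rise is 1520 mm.

8 identical blocks, each offset up and back from the previous — a staircase. Each step is 190 mm tall and there are 8 of them, so the total rise is 8 × 190 = 1520 mm.


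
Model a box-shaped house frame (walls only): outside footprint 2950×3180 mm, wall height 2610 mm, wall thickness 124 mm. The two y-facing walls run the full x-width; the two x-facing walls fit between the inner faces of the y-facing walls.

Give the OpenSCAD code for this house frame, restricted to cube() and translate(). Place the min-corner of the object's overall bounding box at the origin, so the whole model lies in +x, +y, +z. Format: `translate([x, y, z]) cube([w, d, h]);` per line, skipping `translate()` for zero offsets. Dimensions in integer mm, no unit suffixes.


cube([2950, 124, 2610]);
translate([0, 3056, 0]) cube([2950, 124, 2610]);
translate([0, 124, 0]) cube([124, 2932, 2610]);
translate([2826, 124, 0]) cube([124, 2932, 2610]);


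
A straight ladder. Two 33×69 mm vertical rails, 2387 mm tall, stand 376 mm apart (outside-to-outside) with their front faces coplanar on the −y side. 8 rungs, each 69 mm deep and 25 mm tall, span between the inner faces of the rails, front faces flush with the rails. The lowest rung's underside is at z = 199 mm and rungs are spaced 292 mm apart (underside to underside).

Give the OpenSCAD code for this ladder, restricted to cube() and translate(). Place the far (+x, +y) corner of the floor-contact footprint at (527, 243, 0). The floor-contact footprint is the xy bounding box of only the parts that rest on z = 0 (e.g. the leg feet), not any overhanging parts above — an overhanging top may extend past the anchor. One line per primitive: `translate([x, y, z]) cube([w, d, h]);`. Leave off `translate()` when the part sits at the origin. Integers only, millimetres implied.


translate([151, 174, 0]) cube([33, 69, 2387]);
translate([494, 174, 0]) cube([33, 69, 2387]);
translate([184, 174, 199]) cube([310, 69, 25]);
translate([184, 174, 491]) cube([310, 69, 25]);
translate([184, 174, 783]) cube([310, 69, 25]);
translate([184, 174, 1075]) cube([310, 69, 25]);
translate([184, 174, 1367]) cube([310, 69, 25]);
translate([184, 174, 1659]) cube([310, 69, 25]);
translate([184, 174, 1951]) cube([310, 69, 25]);
translate([184, 174, 2243]) cube([310, 69, 25]);


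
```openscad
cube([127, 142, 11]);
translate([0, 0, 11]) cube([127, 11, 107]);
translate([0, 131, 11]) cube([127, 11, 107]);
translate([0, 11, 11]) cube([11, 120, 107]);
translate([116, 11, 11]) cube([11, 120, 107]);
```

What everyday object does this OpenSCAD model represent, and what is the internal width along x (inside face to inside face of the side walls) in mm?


An open box. The internal width is 105 mm.

A 127×142 base slab with four walls standing on it — an open box. The base is 127 mm wide and the walls are 11 mm thick, so the internal width is 127 − 2 × 11 = 105 mm.


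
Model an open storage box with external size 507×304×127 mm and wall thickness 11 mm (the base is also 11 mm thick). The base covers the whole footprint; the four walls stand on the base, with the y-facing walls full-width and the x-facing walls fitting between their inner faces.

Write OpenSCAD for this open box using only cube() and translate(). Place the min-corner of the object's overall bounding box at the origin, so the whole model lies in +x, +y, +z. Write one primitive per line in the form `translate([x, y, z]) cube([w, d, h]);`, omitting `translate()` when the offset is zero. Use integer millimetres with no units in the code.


cube([507, 304, 11]);
translate([0, 0, 11]) cube([507, 11, 116]);
translate([0, 293, 11]) cube([507, 11, 116]);
translate([0, 11, 11]) cube([11, 282, 116]);
translate([496, 11, 11]) cube([11, 282, 116]);


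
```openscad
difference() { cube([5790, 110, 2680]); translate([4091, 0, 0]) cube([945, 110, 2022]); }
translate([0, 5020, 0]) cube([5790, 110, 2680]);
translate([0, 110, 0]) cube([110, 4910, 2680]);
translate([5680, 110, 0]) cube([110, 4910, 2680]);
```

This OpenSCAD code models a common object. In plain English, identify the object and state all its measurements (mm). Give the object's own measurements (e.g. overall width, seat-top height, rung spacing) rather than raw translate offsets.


A single room: four walls, each 2680 mm tall and 110 mm thick, enclosing an outside footprint 5790×5130 mm (x × y), no floor or roof. The front and back walls (−y and +y sides) run the full x-width; the side walls fit between their inner faces. A door opening 945 mm wide and 2022 mm tall is cut through the front wall from the floor up, its −x edge 4091 mm from the wall's −x end.


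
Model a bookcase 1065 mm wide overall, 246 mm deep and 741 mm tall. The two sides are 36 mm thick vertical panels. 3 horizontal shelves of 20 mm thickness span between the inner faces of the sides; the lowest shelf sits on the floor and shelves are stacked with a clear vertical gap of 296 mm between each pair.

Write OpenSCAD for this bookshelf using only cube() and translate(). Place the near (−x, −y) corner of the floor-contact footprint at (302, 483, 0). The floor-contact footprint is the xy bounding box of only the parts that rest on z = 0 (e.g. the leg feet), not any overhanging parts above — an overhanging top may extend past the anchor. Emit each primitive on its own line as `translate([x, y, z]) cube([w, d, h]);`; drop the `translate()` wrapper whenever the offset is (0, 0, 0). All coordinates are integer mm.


translate([302, 483, 0]) cube([36, 246, 741]);
translate([1331, 483, 0]) cube([36, 246, 741]);
translate([338, 483, 0]) cube([993, 246, 20]);
translate([338, 483, 316]) cube([993, 246, 20]);
translate([338, 483, 632]) cube([993, 246, 20]);


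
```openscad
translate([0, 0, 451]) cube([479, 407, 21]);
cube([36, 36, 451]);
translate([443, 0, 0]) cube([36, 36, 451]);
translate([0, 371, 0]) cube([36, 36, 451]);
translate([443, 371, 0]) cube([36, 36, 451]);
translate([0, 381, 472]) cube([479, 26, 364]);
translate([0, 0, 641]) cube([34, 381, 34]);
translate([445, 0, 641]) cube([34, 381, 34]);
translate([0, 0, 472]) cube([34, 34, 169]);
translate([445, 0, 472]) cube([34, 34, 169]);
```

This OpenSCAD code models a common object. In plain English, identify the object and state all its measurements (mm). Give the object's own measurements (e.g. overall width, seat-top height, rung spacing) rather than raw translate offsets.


A chair. The seat is a 479×407×21 mm slab with its top at z = 472 mm, on four 36×36 mm corner legs (flush with the seat edges, standing on z = 0). A flat backrest 26 mm thick, 364 mm tall, spans the full seat width and rises from the seat top along its +y edge, rear face flush with the rear of the seat. Two armrests of 34×34 mm section run along each side from the seat's front edge to the front of the backrest, top faces 203 mm above the seat top and outer faces flush with the seat's x-edges; a 34×34 mm post under the front of each armrest stands on the seat at the front corner.


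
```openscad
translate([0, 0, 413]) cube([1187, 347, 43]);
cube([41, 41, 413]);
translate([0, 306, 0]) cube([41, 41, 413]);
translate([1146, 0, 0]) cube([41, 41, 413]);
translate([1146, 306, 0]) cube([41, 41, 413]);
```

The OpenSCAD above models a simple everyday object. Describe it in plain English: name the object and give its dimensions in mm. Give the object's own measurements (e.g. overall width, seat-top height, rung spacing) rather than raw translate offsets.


A long wooden bench with a 1187 mm (x) × 347 mm (y) seat, 43 mm thick, its top surface 456 mm above the floor. Four 41 mm square legs at the seat corners, flush with the edges, run from z = 0 to the seat underside.


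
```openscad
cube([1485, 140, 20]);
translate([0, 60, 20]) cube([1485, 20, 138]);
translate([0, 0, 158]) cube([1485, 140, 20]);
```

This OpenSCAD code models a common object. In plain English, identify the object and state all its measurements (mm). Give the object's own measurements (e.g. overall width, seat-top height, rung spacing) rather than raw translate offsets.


An I-beam lying along x, 1485 mm long. Overall section height 178 mm. Two flanges 140 mm wide (y) and 20 mm thick, one on the floor and one at the top; a web 20 mm thick runs between them, centred on the flange width.


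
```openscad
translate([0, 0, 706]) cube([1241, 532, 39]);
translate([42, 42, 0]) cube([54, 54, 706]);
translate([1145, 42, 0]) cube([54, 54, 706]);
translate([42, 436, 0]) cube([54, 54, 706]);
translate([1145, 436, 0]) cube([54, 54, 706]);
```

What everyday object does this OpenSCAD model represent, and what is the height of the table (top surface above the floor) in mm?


A table. The table height is 745 mm.

A 1241×532×39 slab sits at z = 706 on four 54 mm square posts — a table. The top surface is at 706 + 39 = 745 mm.


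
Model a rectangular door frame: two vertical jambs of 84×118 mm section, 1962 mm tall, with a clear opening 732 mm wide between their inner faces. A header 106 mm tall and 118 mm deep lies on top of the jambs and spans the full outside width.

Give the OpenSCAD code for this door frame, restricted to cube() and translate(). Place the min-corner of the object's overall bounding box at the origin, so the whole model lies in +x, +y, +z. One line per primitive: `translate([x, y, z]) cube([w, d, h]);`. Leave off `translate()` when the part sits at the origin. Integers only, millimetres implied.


cube([84, 118, 1962]);
translate([816, 0, 0]) cube([84, 118, 1962]);
translate([0, 0, 1962]) cube([900, 118, 106]);


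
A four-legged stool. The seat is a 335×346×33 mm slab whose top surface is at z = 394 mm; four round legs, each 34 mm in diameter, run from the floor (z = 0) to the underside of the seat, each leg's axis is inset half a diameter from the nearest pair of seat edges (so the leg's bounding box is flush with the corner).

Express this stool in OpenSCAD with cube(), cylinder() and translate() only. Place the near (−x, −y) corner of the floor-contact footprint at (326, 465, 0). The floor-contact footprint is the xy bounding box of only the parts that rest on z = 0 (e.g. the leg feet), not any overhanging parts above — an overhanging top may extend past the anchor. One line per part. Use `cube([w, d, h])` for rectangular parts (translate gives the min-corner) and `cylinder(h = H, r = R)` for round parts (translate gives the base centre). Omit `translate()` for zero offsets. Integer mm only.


// leg_h = 394 - 33 = 361
translate([326, 465, 361]) cube([335, 346, 33]);
translate([343, 482, 0]) cylinder(h = 361, r = 17);
translate([644, 482, 0]) cylinder(h = 361, r = 17);
translate([343, 794, 0]) cylinder(h = 361, r = 17);
translate([644, 794, 0]) cylinder(h = 361, r = 17);


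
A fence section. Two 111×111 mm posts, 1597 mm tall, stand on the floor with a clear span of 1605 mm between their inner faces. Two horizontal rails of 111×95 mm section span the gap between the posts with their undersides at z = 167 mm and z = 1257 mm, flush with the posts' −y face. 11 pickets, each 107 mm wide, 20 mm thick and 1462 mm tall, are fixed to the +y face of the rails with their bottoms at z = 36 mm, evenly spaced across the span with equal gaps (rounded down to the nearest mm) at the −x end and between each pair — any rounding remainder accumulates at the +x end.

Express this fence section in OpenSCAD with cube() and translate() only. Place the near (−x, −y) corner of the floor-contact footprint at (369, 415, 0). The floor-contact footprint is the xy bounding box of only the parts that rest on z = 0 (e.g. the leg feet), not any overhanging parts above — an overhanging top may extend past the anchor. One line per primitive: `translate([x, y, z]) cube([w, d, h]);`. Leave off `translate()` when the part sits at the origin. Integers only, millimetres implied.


translate([369, 415, 0]) cube([111, 111, 1597]);
translate([2085, 415, 0]) cube([111, 111, 1597]);
translate([480, 415, 167]) cube([1605, 111, 95]);
translate([480, 415, 1257]) cube([1605, 111, 95]);
translate([515, 526, 36]) cube([107, 20, 1462]);
translate([657, 526, 36]) cube([107, 20, 1462]);
translate([799, 526, 36]) cube([107, 20, 1462]);
translate([941, 526, 36]) cube([107, 20, 1462]);
translate([1083, 526, 36]) cube([107, 20, 1462]);
translate([1225, 526, 36]) cube([107, 20, 1462]);
translate([1367, 526, 36]) cube([107, 20, 1462]);
translate([1509, 526, 36]) cube([107, 20, 1462]);
translate([1651, 526, 36]) cube([107, 20, 1462]);
translate([1793, 526, 36]) cube([107, 20, 1462]);
translate([1935, 526, 36]) cube([107, 20, 1462]);


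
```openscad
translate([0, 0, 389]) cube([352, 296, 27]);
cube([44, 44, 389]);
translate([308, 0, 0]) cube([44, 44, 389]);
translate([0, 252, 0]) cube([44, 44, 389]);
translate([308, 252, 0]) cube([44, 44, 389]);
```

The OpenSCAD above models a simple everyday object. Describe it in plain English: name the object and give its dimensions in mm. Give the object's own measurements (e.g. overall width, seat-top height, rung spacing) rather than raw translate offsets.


A simple wooden stool: a rectangular seat 352 mm (x) by 296 mm (y), 27 mm thick, top face at z = 416 mm, on four square legs, each 44×44 mm in cross-section. The legs rest on z = 0, each flush with a corner of the seat.


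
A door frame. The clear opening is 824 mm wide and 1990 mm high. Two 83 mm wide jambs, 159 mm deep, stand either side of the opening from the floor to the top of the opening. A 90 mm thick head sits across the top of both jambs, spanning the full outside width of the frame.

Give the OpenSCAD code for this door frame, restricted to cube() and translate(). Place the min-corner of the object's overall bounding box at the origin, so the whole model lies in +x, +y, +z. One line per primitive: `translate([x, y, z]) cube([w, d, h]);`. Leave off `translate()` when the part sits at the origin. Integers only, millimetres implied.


cube([83, 159, 1990]);
translate([907, 0, 0]) cube([83, 159, 1990]);
translate([0, 0, 1990]) cube([990, 159, 90]);


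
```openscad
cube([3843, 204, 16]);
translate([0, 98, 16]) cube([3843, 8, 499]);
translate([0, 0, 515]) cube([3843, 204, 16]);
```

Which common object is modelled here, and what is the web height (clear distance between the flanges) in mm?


An I-beam. The web height is 499 mm.

Two wide flanges with a thin centred web — an I-beam. Overall 531 mm minus two 16 mm flanges gives a web of 531 − 2·16 = 499 mm.
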